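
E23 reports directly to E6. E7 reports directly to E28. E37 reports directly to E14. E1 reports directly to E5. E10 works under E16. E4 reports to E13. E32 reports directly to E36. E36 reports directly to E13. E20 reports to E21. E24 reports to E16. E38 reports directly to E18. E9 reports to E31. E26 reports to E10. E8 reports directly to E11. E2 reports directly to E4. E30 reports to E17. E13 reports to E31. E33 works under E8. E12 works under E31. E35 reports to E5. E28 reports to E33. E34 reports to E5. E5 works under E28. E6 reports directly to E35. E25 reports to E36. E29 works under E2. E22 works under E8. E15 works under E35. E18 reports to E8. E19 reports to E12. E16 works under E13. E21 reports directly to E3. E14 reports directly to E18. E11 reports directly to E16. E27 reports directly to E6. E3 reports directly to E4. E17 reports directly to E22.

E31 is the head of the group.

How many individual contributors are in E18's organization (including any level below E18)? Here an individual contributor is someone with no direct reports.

The people in E18's organization with no one reporting to them are E37, E38. That is 2.

2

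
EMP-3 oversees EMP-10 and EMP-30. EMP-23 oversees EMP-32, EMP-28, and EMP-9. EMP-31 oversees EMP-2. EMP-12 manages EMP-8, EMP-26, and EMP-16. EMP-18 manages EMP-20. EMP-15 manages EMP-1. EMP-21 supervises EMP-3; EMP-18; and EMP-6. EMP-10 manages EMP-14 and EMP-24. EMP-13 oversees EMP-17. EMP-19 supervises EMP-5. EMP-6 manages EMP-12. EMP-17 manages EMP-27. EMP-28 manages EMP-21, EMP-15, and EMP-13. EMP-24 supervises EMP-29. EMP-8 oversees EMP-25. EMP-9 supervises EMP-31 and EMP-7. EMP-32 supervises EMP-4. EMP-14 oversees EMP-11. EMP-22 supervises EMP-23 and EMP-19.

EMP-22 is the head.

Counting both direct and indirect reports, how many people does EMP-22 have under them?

EMP-22 directly manages EMP-23, EMP-19. Under EMP-23: EMP-9, EMP-7, EMP-31, EMP-2, EMP-28, EMP-13, EMP-17, EMP-27, EMP-15, EMP-1, EMP-21, EMP-6, EMP-12, EMP-16, EMP-8, EMP-25, EMP-26, EMP-18, EMP-20, EMP-3, EMP-10, EMP-14, EMP-11, EMP-24, EMP-29, EMP-30, EMP-32, EMP-4 (28). Under EMP-19: EMP-5 (1). So EMP-22's organization is 2 direct reports plus everyone under them: 29 + 2 = 31.

31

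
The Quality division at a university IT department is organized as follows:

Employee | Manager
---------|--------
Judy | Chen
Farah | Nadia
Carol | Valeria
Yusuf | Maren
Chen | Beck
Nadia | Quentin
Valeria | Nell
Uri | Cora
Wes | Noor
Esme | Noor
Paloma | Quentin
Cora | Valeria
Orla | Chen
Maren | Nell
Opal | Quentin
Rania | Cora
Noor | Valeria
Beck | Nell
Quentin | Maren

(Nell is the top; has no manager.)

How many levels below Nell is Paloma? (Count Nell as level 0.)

3

Chain from Paloma up to Nell: Paloma → Quentin → Maren → Nell. That is 3 steps up, so Paloma is 3 levels below Nell.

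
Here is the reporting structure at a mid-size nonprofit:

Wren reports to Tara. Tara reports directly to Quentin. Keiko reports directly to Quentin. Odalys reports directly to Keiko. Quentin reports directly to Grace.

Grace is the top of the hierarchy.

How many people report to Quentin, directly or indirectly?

Quentin directly manages Keiko, Tara. Under Keiko: Odalys (1). Under Tara: Wren (1). So Quentin's organization is 2 direct reports plus everyone under them: 2 + 2 = 4.

4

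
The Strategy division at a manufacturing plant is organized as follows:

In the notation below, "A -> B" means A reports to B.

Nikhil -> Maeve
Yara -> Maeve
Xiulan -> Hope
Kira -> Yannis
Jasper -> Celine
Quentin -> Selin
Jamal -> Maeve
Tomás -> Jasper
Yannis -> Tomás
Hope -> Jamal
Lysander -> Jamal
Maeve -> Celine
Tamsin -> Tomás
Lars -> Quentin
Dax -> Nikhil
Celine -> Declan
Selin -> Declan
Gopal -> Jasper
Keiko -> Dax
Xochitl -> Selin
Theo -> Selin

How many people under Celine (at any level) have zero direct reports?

7

The people in Celine's organization with no one reporting to them are Gopal, Tamsin, Kira, Yara, Lysander, Xiulan, Keiko. That is 7.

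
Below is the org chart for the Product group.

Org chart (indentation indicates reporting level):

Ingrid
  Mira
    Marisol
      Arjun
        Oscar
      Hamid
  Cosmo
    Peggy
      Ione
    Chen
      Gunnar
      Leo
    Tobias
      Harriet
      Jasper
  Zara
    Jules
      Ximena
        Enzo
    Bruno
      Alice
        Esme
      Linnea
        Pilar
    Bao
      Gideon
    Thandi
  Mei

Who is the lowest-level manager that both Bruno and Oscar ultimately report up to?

Ingrid

Bruno's chain of managers is Zara, Ingrid. Oscar's chain of managers is Arjun, Marisol, Mira, Ingrid. The first manager that appears in both chains is Ingrid.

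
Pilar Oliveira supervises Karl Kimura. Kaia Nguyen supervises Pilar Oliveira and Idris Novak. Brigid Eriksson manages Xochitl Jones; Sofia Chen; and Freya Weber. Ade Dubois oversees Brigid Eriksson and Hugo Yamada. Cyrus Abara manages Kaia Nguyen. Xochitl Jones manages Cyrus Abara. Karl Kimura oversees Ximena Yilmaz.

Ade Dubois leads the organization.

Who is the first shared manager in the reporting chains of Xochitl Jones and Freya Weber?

Xochitl Jones's chain of managers is Brigid Eriksson, Ade Dubois. Freya Weber's chain of managers is Brigid Eriksson, Ade Dubois. The first manager that appears in both chains is Brigid Eriksson.

Brigid Eriksson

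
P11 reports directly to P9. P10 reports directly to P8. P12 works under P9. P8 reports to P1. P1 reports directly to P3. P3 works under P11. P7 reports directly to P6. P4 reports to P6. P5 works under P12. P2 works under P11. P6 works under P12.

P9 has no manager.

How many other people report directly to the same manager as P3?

P3 reports to P11. P11's other direct reports are P2 — 1 peer.

1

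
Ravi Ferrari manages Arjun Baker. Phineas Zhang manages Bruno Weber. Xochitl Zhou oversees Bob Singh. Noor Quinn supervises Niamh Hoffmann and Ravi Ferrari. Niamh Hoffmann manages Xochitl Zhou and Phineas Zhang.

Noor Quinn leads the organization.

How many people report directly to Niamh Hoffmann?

2

Niamh Hoffmann directly manages Xochitl Zhou, Phineas Zhang. That is 2 direct reports.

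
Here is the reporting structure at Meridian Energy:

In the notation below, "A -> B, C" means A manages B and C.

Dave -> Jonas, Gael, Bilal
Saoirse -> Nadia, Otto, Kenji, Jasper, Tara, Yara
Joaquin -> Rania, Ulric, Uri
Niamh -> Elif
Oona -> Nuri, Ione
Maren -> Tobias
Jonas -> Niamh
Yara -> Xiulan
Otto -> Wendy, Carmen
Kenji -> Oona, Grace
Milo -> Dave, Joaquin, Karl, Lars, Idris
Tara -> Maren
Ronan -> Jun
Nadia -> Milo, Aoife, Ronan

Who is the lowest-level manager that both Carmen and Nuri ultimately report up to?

Carmen's chain of managers is Otto, Saoirse. Nuri's chain of managers is Oona, Kenji, Saoirse. The first manager that appears in both chains is Saoirse.

Saoirse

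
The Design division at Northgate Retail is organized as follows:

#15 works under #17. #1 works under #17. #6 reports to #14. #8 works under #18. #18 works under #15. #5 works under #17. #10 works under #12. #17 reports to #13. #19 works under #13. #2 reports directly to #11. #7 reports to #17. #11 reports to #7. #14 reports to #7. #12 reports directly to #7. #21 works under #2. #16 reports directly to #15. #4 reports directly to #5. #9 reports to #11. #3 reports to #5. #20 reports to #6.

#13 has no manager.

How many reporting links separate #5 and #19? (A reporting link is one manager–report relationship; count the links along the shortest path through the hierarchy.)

#5 is 2 levels below #13, and #19 is 1 level below #13 (their lowest common manager). The shortest path runs up from #5 to #13 and back down to #19: 2 + 1 = 3 links.

3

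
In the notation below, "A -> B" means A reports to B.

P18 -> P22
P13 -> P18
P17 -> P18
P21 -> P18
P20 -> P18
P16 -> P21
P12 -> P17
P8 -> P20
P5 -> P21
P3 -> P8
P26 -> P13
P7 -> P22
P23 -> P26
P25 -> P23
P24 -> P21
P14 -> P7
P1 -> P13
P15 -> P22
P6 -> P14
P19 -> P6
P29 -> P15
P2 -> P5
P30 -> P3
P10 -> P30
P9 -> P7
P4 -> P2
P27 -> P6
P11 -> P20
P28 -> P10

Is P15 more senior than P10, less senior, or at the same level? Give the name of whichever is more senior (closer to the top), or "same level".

P15 is 1 level below P22; P10 is 6. P15 is higher.

P15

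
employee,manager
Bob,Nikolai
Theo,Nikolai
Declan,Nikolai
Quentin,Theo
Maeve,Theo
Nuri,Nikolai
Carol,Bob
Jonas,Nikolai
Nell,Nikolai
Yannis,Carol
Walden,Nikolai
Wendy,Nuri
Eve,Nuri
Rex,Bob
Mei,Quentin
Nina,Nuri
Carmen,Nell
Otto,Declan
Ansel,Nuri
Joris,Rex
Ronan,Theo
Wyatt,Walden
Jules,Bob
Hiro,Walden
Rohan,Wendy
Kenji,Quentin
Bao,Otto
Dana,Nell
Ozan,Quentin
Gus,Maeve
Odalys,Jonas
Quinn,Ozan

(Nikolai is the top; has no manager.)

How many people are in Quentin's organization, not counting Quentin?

Quentin directly manages Mei, Kenji, Ozan. Mei has no reports. Kenji has no reports. Under Ozan: Quinn (1). So Quentin's organization is 3 direct reports plus everyone under them: 1 + 1 + 2 = 4.

4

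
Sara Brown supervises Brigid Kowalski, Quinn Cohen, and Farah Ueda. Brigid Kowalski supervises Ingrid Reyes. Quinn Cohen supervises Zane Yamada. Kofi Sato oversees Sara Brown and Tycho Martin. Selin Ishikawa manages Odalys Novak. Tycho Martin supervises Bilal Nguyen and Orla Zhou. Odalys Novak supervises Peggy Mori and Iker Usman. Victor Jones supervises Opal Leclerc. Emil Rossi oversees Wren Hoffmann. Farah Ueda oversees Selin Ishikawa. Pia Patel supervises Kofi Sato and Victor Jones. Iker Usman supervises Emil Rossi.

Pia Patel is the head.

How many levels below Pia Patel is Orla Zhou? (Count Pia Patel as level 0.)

3

Chain from Orla Zhou up to Pia Patel: Orla Zhou → Tycho Martin → Kofi Sato → Pia Patel. That is 3 steps up, so Orla Zhou is 3 levels below Pia Patel.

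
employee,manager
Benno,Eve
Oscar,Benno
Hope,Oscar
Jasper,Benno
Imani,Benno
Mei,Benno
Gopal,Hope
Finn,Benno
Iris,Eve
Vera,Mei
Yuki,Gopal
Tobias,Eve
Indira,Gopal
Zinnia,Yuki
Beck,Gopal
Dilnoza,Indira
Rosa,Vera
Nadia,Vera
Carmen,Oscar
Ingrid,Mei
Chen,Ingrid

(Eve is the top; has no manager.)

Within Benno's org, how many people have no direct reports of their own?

The people in Benno's organization with no one reporting to them are Finn, Chen, Nadia, Rosa, Imani, Jasper, Carmen, Beck, Dilnoza, Zinnia. That is 10.

10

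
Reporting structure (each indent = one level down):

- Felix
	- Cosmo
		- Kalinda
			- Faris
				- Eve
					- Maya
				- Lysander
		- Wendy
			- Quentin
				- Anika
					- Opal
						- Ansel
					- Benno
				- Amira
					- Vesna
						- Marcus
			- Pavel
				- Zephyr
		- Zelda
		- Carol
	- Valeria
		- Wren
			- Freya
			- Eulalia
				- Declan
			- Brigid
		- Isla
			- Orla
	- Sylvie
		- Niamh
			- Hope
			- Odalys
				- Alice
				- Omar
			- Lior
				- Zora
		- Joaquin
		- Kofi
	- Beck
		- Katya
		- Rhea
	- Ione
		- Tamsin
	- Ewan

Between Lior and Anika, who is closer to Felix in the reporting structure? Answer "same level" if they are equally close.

Lior

Lior is 3 levels below Felix; Anika is 4. Lior is higher.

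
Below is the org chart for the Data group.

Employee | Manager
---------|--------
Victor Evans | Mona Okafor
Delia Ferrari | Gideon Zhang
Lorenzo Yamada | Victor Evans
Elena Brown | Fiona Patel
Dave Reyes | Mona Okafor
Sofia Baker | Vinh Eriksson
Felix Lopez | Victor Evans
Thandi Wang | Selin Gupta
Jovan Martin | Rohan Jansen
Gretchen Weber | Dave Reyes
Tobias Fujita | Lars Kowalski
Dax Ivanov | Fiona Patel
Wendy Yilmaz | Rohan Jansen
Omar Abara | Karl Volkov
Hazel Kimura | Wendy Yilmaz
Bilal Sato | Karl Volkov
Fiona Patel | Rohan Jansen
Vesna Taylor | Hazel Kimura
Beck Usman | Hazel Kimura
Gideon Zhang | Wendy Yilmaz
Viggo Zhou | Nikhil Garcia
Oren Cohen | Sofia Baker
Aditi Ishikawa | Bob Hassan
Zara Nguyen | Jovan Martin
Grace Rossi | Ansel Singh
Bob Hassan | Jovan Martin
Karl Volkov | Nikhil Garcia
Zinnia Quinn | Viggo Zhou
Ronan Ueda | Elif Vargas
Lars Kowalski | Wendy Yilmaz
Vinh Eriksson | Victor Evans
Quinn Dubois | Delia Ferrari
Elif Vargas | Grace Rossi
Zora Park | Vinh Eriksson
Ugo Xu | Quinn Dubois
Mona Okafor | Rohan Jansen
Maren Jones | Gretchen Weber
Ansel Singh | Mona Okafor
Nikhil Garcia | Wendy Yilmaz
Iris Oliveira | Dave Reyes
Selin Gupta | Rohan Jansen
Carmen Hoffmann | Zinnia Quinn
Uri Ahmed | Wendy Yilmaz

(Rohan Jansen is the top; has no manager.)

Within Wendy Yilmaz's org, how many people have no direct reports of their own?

8

The people in Wendy Yilmaz's organization with no one reporting to them are Vesna Taylor, Beck Usman, Uri Ahmed, Ugo Xu, Tobias Fujita, Carmen Hoffmann, Omar Abara, Bilal Sato. That is 8.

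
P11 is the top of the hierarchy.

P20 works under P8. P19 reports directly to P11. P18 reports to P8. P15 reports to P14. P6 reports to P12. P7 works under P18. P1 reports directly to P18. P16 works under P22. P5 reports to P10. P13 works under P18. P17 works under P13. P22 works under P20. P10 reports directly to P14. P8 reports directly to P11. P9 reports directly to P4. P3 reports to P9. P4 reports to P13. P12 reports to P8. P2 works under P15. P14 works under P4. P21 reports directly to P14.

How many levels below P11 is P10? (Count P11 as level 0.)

Chain from P10 up to P11: P10 → P14 → P4 → P13 → P18 → P8 → P11. That is 6 steps up, so P10 is 6 levels below P11.

6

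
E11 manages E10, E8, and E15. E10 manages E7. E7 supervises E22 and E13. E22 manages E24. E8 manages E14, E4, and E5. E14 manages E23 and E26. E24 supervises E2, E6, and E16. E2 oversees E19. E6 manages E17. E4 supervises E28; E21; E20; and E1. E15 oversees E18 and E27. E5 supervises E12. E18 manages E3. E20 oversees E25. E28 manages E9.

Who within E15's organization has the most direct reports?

E15

Direct-report counts within E15's organization: E15 has 2; E18 has 1. The largest is 2, held by E15.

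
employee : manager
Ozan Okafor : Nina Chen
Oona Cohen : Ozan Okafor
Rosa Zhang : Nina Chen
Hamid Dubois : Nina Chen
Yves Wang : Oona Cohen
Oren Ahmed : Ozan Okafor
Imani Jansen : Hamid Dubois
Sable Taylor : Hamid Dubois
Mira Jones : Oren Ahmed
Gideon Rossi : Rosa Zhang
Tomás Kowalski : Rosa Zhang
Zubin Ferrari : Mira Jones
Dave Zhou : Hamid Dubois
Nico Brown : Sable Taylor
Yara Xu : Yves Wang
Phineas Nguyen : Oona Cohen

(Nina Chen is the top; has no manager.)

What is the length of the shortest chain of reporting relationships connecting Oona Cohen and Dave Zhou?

4

Oona Cohen is 2 levels below Nina Chen, and Dave Zhou is 2 levels below Nina Chen (their lowest common manager). The shortest path runs up from Oona Cohen to Nina Chen and back down to Dave Zhou: 2 + 2 = 4 links.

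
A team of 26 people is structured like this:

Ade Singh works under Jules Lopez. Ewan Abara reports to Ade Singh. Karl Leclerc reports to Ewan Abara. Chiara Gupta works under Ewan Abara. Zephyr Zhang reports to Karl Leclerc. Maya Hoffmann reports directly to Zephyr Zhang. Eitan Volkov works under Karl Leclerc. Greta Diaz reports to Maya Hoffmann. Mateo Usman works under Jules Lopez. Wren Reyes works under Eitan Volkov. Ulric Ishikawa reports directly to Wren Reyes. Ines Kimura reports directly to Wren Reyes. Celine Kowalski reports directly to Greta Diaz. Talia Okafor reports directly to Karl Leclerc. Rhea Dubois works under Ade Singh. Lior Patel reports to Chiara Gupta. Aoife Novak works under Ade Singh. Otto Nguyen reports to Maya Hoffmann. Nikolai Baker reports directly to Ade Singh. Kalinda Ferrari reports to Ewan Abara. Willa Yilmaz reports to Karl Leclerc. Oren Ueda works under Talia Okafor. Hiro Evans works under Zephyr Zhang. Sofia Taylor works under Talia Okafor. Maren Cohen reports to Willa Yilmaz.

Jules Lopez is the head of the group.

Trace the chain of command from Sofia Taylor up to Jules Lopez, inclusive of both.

Sofia Taylor -> Talia Okafor -> Karl Leclerc -> Ewan Abara -> Ade Singh -> Jules Lopez

Sofia Taylor reports to Talia Okafor. Talia Okafor reports to Karl Leclerc. Karl Leclerc reports to Ewan Abara. Ewan Abara reports to Ade Singh. Ade Singh reports to Jules Lopez. Jules Lopez is at the top.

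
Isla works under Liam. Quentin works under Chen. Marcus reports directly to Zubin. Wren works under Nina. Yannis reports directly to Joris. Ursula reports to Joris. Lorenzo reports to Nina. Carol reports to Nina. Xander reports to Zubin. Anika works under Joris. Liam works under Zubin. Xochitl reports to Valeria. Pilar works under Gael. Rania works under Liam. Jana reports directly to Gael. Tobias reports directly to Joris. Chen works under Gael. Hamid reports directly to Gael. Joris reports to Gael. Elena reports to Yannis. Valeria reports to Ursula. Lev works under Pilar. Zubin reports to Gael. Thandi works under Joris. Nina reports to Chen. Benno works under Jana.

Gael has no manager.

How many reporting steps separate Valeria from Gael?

Chain from Valeria up to Gael: Valeria → Ursula → Joris → Gael. That is 3 steps up, so Valeria is 3 levels below Gael.

3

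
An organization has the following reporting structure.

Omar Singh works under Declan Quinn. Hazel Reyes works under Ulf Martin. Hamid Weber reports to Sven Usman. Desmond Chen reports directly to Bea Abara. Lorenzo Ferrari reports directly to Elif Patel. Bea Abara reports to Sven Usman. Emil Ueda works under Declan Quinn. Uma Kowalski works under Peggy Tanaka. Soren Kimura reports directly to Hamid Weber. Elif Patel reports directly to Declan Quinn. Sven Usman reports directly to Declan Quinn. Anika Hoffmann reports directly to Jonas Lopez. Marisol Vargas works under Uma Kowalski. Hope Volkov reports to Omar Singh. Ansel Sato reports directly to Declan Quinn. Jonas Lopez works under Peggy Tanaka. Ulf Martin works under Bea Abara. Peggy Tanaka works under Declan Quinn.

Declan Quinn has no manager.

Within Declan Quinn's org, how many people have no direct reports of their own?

9

The people in Declan Quinn's organization with no one reporting to them are Ansel Sato, Lorenzo Ferrari, Hope Volkov, Emil Ueda, Marisol Vargas, Anika Hoffmann, Hazel Reyes, Desmond Chen, Soren Kimura. That is 9.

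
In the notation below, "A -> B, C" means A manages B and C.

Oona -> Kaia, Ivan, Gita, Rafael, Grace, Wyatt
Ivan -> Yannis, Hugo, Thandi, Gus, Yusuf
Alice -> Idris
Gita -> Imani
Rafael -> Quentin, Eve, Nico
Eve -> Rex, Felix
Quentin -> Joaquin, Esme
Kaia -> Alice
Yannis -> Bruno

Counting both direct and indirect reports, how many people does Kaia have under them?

Kaia directly manages Alice. Under Alice: Idris (1). That's 2 in total.

2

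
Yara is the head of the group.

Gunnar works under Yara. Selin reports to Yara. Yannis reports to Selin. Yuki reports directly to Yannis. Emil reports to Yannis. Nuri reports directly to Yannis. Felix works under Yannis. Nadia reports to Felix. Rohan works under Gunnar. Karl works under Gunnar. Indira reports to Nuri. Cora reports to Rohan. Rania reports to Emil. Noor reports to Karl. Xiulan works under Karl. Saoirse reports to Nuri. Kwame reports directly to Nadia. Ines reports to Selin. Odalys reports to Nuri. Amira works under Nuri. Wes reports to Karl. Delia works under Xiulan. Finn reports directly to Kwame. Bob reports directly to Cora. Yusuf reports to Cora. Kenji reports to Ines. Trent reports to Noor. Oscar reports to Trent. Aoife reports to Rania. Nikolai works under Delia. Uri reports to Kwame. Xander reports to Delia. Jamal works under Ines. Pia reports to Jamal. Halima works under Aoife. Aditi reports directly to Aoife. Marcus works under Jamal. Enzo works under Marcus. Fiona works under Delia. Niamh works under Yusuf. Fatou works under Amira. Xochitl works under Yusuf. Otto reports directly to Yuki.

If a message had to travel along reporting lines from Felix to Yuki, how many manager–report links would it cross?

2

Felix is 1 level below Yannis, and Yuki is 1 level below Yannis (their lowest common manager). The shortest path runs up from Felix to Yannis and back down to Yuki: 1 + 1 = 2 links.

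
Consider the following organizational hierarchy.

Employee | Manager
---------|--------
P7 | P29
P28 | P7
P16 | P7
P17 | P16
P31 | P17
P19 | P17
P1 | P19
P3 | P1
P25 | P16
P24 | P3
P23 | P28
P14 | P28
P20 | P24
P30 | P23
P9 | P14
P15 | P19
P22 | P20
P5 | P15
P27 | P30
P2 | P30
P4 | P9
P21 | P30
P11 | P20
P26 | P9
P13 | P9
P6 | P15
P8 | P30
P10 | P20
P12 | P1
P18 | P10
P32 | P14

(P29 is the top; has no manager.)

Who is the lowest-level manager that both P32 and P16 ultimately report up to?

P7

P32's chain of managers is P14, P28, P7, P29. P16's chain of managers is P7, P29. The first manager that appears in both chains is P7.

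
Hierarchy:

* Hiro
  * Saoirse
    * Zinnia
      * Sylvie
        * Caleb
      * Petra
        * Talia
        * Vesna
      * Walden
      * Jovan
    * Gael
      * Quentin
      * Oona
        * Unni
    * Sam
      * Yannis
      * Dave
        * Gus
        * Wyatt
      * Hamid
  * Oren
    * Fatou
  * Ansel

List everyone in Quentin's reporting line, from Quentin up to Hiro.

Quentin reports to Gael. Gael reports to Saoirse. Saoirse reports to Hiro. Hiro is at the top.

Quentin -> Gael -> Saoirse -> Hiro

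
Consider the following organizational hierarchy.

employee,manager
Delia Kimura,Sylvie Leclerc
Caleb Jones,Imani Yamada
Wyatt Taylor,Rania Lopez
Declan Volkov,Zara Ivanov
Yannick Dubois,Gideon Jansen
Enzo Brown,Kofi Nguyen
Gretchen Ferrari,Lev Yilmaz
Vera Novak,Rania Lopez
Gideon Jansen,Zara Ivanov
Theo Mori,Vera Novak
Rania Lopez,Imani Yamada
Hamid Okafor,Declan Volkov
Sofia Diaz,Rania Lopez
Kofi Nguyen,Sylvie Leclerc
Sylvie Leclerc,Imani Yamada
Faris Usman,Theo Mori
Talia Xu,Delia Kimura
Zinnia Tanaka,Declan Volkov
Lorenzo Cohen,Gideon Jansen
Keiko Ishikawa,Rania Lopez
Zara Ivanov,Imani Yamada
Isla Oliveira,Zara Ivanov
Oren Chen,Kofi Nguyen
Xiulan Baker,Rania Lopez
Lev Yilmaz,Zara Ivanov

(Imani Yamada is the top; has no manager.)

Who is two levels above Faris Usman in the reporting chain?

Vera Novak

Faris Usman reports to Theo Mori, and Theo Mori reports to Vera Novak. So Faris Usman's skip-level manager is Vera Novak.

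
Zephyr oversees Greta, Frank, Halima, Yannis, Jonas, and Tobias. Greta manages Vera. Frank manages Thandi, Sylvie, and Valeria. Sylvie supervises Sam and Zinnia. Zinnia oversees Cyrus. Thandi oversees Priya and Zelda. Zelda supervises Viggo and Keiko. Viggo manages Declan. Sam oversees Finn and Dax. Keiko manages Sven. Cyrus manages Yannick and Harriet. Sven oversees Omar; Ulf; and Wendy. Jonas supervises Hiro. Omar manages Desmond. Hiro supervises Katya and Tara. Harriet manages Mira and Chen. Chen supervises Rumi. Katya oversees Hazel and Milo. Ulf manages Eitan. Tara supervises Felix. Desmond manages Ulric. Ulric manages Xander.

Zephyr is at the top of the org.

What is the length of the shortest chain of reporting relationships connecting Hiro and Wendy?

Hiro is 2 levels below Zephyr, and Wendy is 6 levels below Zephyr (their lowest common manager). The shortest path runs up from Hiro to Zephyr and back down to Wendy: 2 + 6 = 8 links.

8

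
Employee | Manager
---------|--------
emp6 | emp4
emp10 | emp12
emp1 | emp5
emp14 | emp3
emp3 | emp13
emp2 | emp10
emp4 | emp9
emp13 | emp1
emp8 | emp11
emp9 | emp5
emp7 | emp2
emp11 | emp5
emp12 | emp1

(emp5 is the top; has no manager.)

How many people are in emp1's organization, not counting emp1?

emp1 directly manages emp13, emp12. Under emp13: emp3, emp14 (2). Under emp12: emp10, emp2, emp7 (3). So emp1's organization is 2 direct reports plus everyone under them: 3 + 4 = 7.

7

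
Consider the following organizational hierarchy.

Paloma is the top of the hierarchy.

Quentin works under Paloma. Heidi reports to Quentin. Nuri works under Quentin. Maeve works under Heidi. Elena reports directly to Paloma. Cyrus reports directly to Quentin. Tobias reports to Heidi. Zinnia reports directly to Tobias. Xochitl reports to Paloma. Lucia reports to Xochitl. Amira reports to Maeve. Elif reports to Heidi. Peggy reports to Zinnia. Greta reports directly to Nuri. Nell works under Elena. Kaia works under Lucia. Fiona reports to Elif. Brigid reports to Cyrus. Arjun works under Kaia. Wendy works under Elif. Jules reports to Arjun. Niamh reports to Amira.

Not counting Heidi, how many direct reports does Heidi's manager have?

2

Heidi reports to Quentin. Quentin's other direct reports are Nuri, Cyrus — 2 peers.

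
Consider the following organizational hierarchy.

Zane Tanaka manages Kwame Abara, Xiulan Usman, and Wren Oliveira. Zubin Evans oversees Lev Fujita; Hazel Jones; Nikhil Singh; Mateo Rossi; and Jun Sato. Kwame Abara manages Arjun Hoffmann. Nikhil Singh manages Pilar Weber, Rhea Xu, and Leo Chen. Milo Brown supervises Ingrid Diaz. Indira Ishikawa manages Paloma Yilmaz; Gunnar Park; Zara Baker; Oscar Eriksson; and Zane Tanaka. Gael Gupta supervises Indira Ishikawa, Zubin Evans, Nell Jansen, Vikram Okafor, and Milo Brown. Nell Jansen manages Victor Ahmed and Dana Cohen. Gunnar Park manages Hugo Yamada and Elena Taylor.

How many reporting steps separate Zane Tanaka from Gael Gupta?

Chain from Zane Tanaka up to Gael Gupta: Zane Tanaka → Indira Ishikawa → Gael Gupta. That is 2 steps up, so Zane Tanaka is 2 levels below Gael Gupta.

2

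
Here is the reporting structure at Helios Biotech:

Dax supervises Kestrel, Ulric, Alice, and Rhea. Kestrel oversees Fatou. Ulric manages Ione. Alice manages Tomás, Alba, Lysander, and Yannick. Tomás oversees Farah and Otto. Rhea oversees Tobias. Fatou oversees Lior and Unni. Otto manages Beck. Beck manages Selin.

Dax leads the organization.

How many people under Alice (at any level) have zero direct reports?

The people in Alice's organization with no one reporting to them are Yannick, Lysander, Alba, Farah, Selin. That is 5.

5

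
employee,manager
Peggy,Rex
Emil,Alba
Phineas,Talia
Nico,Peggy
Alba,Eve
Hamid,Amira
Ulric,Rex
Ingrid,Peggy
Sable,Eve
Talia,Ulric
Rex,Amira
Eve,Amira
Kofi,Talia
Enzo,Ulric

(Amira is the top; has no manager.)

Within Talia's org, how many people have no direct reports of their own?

2

The people in Talia's organization with no one reporting to them are Kofi, Phineas. That is 2.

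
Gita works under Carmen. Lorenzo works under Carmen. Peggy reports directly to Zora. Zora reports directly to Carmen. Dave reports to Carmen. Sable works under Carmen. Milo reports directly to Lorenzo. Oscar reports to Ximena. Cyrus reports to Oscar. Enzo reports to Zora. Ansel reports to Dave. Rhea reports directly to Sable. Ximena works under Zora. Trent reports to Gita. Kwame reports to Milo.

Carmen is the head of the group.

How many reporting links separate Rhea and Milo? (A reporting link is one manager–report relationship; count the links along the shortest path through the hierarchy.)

4

Rhea is 2 levels below Carmen, and Milo is 2 levels below Carmen (their lowest common manager). The shortest path runs up from Rhea to Carmen and back down to Milo: 2 + 2 = 4 links.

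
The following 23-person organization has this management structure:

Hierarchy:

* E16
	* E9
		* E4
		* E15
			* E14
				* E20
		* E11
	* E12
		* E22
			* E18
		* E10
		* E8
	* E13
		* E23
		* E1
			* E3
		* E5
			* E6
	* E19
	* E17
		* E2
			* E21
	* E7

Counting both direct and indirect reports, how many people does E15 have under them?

2

E15 directly manages E14. Under E14: E20 (1). That's 2 in total.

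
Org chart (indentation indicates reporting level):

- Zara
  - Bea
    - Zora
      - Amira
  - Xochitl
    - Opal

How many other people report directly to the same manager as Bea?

1

Bea reports to Zara. Zara's other direct reports are Xochitl — 1 peer.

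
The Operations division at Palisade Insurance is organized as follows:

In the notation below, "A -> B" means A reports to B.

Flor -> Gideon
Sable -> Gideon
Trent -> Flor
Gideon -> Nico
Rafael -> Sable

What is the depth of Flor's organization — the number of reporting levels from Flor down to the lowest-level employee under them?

The longest chain under Flor runs Flor → Trent, which is 1 level below Flor.

1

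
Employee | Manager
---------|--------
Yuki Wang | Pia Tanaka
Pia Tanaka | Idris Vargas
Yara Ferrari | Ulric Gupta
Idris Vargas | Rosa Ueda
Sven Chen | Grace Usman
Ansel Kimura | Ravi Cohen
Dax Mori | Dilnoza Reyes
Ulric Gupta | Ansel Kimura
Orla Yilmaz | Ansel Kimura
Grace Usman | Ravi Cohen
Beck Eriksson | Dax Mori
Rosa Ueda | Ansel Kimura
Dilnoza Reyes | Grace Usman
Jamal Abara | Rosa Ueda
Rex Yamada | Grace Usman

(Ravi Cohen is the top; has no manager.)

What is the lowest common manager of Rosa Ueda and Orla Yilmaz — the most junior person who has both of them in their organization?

Ansel Kimura

Rosa Ueda's chain of managers is Ansel Kimura, Ravi Cohen. Orla Yilmaz's chain of managers is Ansel Kimura, Ravi Cohen. The first manager that appears in both chains is Ansel Kimura.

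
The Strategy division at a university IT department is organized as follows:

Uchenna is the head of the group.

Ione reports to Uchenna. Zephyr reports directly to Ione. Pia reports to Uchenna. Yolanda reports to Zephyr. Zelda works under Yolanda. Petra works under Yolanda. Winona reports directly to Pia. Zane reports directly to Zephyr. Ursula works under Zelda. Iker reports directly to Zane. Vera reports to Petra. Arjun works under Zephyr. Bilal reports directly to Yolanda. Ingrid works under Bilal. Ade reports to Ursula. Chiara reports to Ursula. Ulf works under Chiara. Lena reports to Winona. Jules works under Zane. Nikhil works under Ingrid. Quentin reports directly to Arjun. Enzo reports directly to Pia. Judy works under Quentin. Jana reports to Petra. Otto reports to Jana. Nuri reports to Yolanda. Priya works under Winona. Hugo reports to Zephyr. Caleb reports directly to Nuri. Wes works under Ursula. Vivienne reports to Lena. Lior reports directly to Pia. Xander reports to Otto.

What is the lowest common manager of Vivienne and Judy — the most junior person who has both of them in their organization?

Uchenna

Vivienne's chain of managers is Lena, Winona, Pia, Uchenna. Judy's chain of managers is Quentin, Arjun, Zephyr, Ione, Uchenna. The first manager that appears in both chains is Uchenna.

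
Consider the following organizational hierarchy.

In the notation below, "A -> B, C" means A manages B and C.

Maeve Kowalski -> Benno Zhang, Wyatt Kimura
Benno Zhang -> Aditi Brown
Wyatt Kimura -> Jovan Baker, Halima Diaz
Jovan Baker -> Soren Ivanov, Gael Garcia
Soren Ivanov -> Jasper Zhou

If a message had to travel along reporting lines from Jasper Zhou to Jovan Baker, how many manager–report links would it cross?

Jasper Zhou is in Jovan Baker's organization: the chain from Jasper Zhou up to Jovan Baker is Jasper Zhou → Soren Ivanov → Jovan Baker, which is 2 links.

2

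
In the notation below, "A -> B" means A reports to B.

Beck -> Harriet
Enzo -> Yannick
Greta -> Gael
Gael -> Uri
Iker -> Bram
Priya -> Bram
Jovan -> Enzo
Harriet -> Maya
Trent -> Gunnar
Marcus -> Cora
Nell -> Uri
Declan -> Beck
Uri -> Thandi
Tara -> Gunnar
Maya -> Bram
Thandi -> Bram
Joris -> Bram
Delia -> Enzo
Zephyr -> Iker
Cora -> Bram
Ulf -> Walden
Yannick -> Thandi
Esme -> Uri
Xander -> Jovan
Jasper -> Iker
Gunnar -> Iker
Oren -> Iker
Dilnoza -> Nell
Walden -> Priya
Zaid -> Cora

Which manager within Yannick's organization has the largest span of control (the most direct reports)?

Direct-report counts within Yannick's organization: Yannick has 1; Enzo has 2; Jovan has 1. The largest is 2, held by Enzo.

Enzo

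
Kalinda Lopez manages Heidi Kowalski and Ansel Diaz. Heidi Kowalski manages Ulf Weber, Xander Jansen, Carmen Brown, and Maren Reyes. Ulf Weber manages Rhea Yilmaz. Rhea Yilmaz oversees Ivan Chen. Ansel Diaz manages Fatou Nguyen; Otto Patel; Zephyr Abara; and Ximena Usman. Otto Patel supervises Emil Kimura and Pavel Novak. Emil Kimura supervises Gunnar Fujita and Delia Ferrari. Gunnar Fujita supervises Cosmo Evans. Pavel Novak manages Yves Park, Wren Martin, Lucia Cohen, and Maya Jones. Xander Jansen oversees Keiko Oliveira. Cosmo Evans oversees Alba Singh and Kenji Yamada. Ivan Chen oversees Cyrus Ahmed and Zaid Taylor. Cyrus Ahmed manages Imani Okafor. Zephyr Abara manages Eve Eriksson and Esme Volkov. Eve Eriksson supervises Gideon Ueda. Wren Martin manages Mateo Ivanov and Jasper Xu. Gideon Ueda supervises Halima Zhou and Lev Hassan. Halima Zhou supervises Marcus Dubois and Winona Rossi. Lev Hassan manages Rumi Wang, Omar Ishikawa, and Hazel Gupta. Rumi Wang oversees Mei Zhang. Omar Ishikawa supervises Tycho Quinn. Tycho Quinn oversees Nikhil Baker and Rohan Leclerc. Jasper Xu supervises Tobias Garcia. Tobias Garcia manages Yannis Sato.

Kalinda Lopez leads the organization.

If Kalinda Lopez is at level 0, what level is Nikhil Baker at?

8

Chain from Nikhil Baker up to Kalinda Lopez: Nikhil Baker → Tycho Quinn → Omar Ishikawa → Lev Hassan → Gideon Ueda → Eve Eriksson → Zephyr Abara → Ansel Diaz → Kalinda Lopez. That is 8 steps up, so Nikhil Baker is 8 levels below Kalinda Lopez.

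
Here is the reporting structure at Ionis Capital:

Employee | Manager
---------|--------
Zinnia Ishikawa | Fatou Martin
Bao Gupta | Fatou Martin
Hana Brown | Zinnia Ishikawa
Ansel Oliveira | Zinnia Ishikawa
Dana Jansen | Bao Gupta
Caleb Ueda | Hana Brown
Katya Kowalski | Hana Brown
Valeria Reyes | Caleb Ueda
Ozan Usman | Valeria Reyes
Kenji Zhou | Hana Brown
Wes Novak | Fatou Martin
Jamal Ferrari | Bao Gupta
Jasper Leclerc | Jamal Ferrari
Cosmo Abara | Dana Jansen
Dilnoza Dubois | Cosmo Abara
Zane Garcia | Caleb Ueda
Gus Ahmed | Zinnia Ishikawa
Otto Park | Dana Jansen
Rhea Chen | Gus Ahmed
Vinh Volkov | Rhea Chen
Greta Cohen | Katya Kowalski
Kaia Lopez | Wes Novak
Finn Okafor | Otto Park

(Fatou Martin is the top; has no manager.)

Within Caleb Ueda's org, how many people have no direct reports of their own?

The people in Caleb Ueda's organization with no one reporting to them are Zane Garcia, Ozan Usman. That is 2.

2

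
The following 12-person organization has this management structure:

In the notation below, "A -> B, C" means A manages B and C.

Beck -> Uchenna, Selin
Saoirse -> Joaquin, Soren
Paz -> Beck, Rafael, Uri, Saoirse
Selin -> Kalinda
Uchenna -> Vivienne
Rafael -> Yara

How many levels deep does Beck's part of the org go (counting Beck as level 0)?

2

The longest chain under Beck runs Beck → Selin → Kalinda, which is 2 levels below Beck.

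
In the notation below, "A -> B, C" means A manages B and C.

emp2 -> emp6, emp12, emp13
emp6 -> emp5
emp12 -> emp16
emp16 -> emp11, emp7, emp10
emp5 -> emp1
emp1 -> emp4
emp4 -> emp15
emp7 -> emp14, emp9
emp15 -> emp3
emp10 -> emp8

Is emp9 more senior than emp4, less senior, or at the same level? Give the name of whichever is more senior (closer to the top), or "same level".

Both emp9 and emp4 are 4 levels below emp2.

same level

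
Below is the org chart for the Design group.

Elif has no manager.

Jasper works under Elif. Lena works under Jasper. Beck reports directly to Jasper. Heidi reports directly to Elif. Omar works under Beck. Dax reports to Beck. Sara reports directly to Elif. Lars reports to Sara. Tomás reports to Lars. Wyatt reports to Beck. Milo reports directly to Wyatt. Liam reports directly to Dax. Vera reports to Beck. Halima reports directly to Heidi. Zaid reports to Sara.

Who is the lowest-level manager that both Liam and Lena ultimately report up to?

Jasper

Liam's chain of managers is Dax, Beck, Jasper, Elif. Lena's chain of managers is Jasper, Elif. The first manager that appears in both chains is Jasper.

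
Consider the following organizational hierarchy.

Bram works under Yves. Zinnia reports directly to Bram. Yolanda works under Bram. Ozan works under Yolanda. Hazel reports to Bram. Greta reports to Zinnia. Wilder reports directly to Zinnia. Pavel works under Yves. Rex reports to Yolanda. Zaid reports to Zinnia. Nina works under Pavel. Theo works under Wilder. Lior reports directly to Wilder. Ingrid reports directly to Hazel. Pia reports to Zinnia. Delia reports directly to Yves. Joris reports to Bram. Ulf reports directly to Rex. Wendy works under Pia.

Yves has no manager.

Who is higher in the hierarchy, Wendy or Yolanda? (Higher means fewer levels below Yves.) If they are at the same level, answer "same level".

Wendy is 4 levels below Yves; Yolanda is 2. Yolanda is higher.

Yolanda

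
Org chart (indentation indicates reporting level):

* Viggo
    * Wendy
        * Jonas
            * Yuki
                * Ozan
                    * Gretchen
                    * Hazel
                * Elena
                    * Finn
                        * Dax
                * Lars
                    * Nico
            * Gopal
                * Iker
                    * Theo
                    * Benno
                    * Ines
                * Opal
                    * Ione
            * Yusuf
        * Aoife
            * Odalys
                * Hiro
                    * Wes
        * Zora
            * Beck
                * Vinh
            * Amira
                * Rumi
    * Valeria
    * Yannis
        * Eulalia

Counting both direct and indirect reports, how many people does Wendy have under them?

27

Wendy directly manages Jonas, Aoife, Zora. Under Jonas: Yusuf, Gopal, Opal, Ione, Iker, Ines, Benno, Theo, Yuki, Lars, Nico, Elena, Finn, Dax, Ozan, Hazel, Gretchen (17). Under Aoife: Odalys, Hiro, Wes (3). Under Zora: Amira, Rumi, Beck, Vinh (4). So Wendy's organization is 3 direct reports plus everyone under them: 18 + 4 + 5 = 27.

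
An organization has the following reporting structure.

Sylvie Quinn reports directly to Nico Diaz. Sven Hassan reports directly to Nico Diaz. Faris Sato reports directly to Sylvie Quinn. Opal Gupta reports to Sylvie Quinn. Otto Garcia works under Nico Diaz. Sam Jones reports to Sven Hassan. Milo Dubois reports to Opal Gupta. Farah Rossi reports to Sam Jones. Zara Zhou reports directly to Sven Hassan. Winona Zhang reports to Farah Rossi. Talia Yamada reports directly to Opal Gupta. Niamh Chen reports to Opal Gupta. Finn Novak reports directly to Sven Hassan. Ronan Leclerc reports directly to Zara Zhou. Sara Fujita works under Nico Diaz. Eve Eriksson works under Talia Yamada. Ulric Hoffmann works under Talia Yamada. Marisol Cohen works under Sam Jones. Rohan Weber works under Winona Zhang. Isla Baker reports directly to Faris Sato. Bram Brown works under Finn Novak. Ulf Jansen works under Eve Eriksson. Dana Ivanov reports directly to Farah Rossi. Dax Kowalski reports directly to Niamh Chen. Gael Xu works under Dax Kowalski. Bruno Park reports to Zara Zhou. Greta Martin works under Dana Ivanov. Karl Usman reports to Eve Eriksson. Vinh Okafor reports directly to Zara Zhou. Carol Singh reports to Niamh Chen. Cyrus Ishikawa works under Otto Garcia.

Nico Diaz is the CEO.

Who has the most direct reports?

Nico Diaz

Direct-report counts: Nico Diaz has 4; Otto Garcia has 1; Sven Hassan has 3; Finn Novak has 1; Zara Zhou has 3; Sam Jones has 2; Farah Rossi has 2; Dana Ivanov has 1; Winona Zhang has 1; Sylvie Quinn has 2; Opal Gupta has 3; Niamh Chen has 2; Dax Kowalski has 1; Talia Yamada has 2; Eve Eriksson has 2; Faris Sato has 1. The largest is 4, held by Nico Diaz.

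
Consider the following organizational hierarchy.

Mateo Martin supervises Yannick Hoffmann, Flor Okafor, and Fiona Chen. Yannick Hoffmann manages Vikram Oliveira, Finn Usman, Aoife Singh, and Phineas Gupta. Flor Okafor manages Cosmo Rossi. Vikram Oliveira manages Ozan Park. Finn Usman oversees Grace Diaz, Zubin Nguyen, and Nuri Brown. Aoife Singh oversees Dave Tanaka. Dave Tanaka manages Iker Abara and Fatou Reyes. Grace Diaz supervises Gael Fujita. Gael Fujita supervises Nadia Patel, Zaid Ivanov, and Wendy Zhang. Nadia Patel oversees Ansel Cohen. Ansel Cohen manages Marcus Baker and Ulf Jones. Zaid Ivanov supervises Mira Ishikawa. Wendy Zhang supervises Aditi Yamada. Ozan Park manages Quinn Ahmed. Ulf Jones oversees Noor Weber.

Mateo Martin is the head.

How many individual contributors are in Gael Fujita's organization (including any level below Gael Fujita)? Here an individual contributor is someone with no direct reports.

The people in Gael Fujita's organization with no one reporting to them are Aditi Yamada, Mira Ishikawa, Noor Weber, Marcus Baker. That is 4.

4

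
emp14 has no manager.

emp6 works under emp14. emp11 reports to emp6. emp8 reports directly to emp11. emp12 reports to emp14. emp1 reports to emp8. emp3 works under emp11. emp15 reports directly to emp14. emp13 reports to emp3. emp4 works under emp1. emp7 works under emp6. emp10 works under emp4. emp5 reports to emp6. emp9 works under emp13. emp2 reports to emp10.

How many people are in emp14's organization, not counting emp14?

emp14 directly manages emp6, emp12, emp15. Under emp6: emp5, emp7, emp11, emp3, emp13, emp9, emp8, emp1, emp4, emp10, emp2 (11). emp12 has no reports. emp15 has no reports. So emp14's organization is 3 direct reports plus everyone under them: 12 + 1 + 1 = 14.

14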